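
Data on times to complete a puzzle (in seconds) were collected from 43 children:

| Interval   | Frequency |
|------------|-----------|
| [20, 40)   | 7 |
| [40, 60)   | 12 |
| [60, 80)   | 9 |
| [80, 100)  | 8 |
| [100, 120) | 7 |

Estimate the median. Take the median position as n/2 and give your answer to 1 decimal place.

Cumulative frequencies: 7, 19, 28, 36, 43
n = 43; position = n/2 = 21.5.
This falls in the class [60, 80): L = 60, F = 19, f = 9, h = 20.
Median ≈ 60 + ((21.5 − 19) / 9) × 20 = 65.5556

65.6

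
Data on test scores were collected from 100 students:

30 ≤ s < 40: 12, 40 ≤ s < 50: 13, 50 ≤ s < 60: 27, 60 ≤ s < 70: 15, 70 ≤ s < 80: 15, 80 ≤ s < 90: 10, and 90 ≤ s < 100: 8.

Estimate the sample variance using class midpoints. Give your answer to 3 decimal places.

Midpoints: 35, 45, 55, 65, 75, 85, 95
n = 100, Σfm = 6200, mean = 62.0000
Σfm² = 414900
Σf(m − x̄)² = Σfm² − (Σfm)²/n = 414900 − 6200²/100 = 30500.0000
Sample variance = 30500.0000 / 99 = 308.0808

308.081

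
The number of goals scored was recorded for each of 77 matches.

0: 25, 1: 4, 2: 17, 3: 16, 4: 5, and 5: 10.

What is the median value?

Cumulative frequencies: 25, 29, 46, 62, 67, 77
n = 77, so the median is the value in position (n+1)/2 = 39.
Position 39 falls at value 2.

2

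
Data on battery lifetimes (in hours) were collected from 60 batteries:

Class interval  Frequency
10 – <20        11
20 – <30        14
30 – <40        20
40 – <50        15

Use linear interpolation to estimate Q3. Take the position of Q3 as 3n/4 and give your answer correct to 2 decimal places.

40.00

Cumulative frequencies: 11, 25, 45, 60
n = 60; position = 3n/4 = 45.
This falls in the class 30 – <40: L = 30, F = 25, f = 20, h = 10.
Upper quartile ≈ 30 + ((45 − 25) / 20) × 10 = 40.0000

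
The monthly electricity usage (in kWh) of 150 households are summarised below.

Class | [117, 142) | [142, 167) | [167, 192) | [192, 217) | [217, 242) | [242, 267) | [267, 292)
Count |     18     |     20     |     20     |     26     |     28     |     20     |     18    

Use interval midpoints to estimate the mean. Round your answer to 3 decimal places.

205.833

Midpoints: 129.5, 154.5, 179.5, 204.5, 229.5, 254.5, 279.5
Σfm = 18×129.5 + 20×154.5 + 20×179.5 + 26×204.5 + 28×229.5 + 20×254.5 + 18×279.5 = 30875
n = Σf = 150
Mean = 30875 / 150 = 205.8333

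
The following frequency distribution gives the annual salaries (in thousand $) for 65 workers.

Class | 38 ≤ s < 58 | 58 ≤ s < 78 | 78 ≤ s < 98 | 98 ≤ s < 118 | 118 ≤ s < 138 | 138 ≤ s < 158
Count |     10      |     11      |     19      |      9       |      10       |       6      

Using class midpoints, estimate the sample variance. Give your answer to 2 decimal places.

Midpoints: 48, 68, 88, 108, 128, 148
n = 65, Σfm = 6040, mean = 92.9231
Σfm² = 621280
Σf(m − x̄)² = Σfm² − (Σfm)²/n = 621280 − 6040²/65 = 60024.6154
Sample variance = 60024.6154 / 64 = 937.8846

937.88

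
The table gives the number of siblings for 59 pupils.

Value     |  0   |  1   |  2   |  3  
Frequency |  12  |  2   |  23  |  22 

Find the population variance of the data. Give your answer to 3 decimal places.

Values: 0, 1, 2, 3
n = 59, Σfx = 114, mean = 1.9322
Σfx² = 292
Σf(x − x̄)² = Σfx² − (Σfx)²/n = 292 − 114²/59 = 71.7288
Population variance = 71.7288 / 59 = 1.2157

1.216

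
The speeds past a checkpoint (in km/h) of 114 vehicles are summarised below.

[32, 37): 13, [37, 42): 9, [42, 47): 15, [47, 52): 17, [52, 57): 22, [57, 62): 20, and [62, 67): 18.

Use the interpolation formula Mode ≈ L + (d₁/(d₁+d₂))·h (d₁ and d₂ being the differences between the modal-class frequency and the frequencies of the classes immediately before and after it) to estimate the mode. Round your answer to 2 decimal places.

Modal class: [52, 57) (highest frequency 22).
d₁ = 22 − 17 = 5, d₂ = 22 − 20 = 2
Mode ≈ 52 + (5/(5+2)) × 5 = 52 + 3.5714 = 55.5714

55.57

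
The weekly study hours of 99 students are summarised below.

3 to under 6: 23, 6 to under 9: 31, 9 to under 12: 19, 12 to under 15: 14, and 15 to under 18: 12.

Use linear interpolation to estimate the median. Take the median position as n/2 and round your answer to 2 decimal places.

Cumulative frequencies: 23, 54, 73, 87, 99
n = 99; position = n/2 = 49.5.
This falls in the class 6 to under 9: L = 6, F = 23, f = 31, h = 3.
Median ≈ 6 + ((49.5 − 23) / 31) × 3 = 8.5645

8.56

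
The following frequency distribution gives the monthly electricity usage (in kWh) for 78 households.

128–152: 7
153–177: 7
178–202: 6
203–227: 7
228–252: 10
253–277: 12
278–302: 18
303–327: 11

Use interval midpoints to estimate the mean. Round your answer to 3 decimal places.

244.167

Midpoints: 140, 165, 190, 215, 240, 265, 290, 315
Σfm = 7×140 + 7×165 + 6×190 + 7×215 + 10×240 + 12×265 + 18×290 + 11×315 = 19045
n = Σf = 78
Mean = 19045 / 78 = 244.1667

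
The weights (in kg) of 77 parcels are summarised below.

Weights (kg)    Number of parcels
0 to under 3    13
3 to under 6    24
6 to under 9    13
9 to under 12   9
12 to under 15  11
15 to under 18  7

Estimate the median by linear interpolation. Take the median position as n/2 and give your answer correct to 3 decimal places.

6.346

Cumulative frequencies: 13, 37, 50, 59, 70, 77
n = 77; position = n/2 = 38.5.
This falls in the class 6 to under 9: L = 6, F = 37, f = 13, h = 3.
Median ≈ 6 + ((38.5 − 37) / 13) × 3 = 6.3462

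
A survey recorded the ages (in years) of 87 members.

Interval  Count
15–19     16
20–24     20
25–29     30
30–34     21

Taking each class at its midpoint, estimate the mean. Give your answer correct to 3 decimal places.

25.218

Midpoints: 17, 22, 27, 32
Σfm = 16×17 + 20×22 + 30×27 + 21×32 = 2194
n = Σf = 87
Mean = 2194 / 87 = 25.2184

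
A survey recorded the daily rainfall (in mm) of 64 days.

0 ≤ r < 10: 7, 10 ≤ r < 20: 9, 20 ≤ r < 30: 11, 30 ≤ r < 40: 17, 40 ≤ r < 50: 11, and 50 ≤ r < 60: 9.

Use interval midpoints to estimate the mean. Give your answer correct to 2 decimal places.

31.72

Midpoints: 5, 15, 25, 35, 45, 55
Σfm = 7×5 + 9×15 + 11×25 + 17×35 + 11×45 + 9×55 = 2030
n = Σf = 64
Mean = 2030 / 64 = 31.7188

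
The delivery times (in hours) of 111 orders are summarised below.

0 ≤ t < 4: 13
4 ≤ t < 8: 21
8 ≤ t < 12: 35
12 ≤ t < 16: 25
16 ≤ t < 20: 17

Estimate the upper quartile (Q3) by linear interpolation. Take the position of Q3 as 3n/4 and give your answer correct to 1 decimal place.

Cumulative frequencies: 13, 34, 69, 94, 111
n = 111; position = 3n/4 = 83.25.
This falls in the class 12 ≤ t < 16: L = 12, F = 69, f = 25, h = 4.
Upper quartile ≈ 12 + ((83.25 − 69) / 25) × 4 = 14.2800

14.3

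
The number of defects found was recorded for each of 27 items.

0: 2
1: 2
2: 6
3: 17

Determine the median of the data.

3

Cumulative frequencies: 2, 4, 10, 27
n = 27, so the median is the value in position (n+1)/2 = 14.
Position 14 falls at value 3.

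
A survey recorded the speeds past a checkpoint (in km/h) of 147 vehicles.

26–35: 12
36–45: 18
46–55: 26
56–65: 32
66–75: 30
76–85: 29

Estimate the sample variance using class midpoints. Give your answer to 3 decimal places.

Midpoints: 30.5, 40.5, 50.5, 60.5, 70.5, 80.5
n = 147, Σfm = 8793.5, mean = 59.8197
Σfm² = 561156.75
Σf(m − x̄)² = Σfm² − (Σfm)²/n = 561156.75 − 8793.5²/147 = 35131.9728
Sample variance = 35131.9728 / 146 = 240.6300

240.630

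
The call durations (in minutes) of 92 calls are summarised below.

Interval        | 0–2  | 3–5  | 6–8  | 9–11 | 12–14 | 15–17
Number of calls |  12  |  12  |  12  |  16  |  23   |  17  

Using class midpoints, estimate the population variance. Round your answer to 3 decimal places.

25.098

Midpoints: 1, 4, 7, 10, 13, 16
n = 92, Σfm = 875, mean = 9.5109
Σfm² = 10631
Σf(m − x̄)² = Σfm² − (Σfm)²/n = 10631 − 875²/92 = 2308.9891
Population variance = 2308.9891 / 92 = 25.0977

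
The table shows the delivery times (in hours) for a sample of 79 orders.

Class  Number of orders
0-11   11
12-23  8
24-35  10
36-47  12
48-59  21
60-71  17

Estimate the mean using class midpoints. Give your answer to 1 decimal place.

40.9

Midpoints: 5.5, 17.5, 29.5, 41.5, 53.5, 65.5
Σfm = 11×5.5 + 8×17.5 + 10×29.5 + 12×41.5 + 21×53.5 + 17×65.5 = 3230.5
n = Σf = 79
Mean = 3230.5 / 79 = 40.8924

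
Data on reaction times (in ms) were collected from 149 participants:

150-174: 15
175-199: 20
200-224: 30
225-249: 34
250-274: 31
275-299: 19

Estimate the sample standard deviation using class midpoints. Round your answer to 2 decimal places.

Midpoints: 162, 187, 212, 237, 262, 287
n = 149, Σfm = 34163, mean = 229.2819
Σfm² = 8044081
Σf(m − x̄)² = Σfm² − (Σfm)²/n = 8044081 − 34163²/149 = 211124.1611
Sample variance = 211124.1611 / 148 = 1426.5146
Standard deviation = √1426.5146 = 37.7692

37.77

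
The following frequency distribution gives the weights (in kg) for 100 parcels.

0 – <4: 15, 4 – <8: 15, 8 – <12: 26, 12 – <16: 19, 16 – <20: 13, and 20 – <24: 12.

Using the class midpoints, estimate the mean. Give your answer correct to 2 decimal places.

11.44

Midpoints: 2, 6, 10, 14, 18, 22
Σfm = 15×2 + 15×6 + 26×10 + 19×14 + 13×18 + 12×22 = 1144
n = Σf = 100
Mean = 1144 / 100 = 11.4400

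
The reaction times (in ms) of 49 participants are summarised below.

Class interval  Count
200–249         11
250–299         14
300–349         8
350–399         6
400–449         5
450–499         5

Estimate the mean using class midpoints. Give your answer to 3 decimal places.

319.398

Midpoints: 224.5, 274.5, 324.5, 374.5, 424.5, 474.5
Σfm = 11×224.5 + 14×274.5 + 8×324.5 + 6×374.5 + 5×424.5 + 5×474.5 = 15650.5
n = Σf = 49
Mean = 15650.5 / 49 = 319.3980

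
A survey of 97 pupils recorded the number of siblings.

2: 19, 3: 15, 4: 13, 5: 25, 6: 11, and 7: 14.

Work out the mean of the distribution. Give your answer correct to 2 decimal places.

Values: 2, 3, 4, 5, 6, 7
Σfx = 19×2 + 15×3 + 13×4 + 25×5 + 11×6 + 14×7 = 424
n = Σf = 97
Mean = 424 / 97 = 4.3711

4.37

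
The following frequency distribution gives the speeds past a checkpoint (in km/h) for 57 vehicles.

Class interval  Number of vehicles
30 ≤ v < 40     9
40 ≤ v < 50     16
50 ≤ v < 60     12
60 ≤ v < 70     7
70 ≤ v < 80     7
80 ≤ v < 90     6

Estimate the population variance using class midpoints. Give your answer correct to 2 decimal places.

Midpoints: 35, 45, 55, 65, 75, 85
n = 57, Σfm = 3185, mean = 55.8772
Σfm² = 192025
Σf(m − x̄)² = Σfm² − (Σfm)²/n = 192025 − 3185²/57 = 14056.1404
Population variance = 14056.1404 / 57 = 246.5990

246.60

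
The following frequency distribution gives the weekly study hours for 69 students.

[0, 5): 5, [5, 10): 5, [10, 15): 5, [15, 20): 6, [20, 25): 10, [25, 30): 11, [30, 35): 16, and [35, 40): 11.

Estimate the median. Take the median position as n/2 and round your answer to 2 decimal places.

26.59

Cumulative frequencies: 5, 10, 15, 21, 31, 42, 58, 69
n = 69; position = n/2 = 34.5.
This falls in the class [25, 30): L = 25, F = 31, f = 11, h = 5.
Median ≈ 25 + ((34.5 − 31) / 11) × 5 = 26.5909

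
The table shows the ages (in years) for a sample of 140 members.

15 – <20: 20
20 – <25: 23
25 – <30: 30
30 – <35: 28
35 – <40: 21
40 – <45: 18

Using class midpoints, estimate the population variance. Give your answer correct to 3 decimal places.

Midpoints: 17.5, 22.5, 27.5, 32.5, 37.5, 42.5
n = 140, Σfm = 4155, mean = 29.6786
Σfm² = 132075
Σf(m − x̄)² = Σfm² − (Σfm)²/n = 132075 − 4155²/140 = 8760.5357
Population variance = 8760.5357 / 140 = 62.5753

62.575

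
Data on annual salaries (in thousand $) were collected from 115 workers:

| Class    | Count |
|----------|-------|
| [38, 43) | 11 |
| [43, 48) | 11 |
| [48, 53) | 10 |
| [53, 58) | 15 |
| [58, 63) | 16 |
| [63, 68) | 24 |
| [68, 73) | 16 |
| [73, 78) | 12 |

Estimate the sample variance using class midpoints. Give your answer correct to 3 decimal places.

114.588

Midpoints: 40.5, 45.5, 50.5, 55.5, 60.5, 65.5, 70.5, 75.5
n = 115, Σfm = 6857.5, mean = 59.6304
Σfm² = 421978.75
Σf(m − x̄)² = Σfm² − (Σfm)²/n = 421978.75 − 6857.5²/115 = 13063.0435
Sample variance = 13063.0435 / 114 = 114.5881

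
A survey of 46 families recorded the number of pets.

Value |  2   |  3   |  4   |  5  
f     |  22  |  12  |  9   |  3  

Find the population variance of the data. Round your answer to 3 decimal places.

Values: 2, 3, 4, 5
n = 46, Σfx = 131, mean = 2.8478
Σfx² = 415
Σf(x − x̄)² = Σfx² − (Σfx)²/n = 415 − 131²/46 = 41.9348
Population variance = 41.9348 / 46 = 0.9116

0.912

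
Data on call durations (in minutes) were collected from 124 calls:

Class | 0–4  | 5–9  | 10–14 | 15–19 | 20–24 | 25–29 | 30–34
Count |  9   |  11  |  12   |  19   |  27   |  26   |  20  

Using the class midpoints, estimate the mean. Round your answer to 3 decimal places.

Midpoints: 2, 7, 12, 17, 22, 27, 32
Σfm = 9×2 + 11×7 + 12×12 + 19×17 + 27×22 + 26×27 + 20×32 = 2498
n = Σf = 124
Mean = 2498 / 124 = 20.1452

20.145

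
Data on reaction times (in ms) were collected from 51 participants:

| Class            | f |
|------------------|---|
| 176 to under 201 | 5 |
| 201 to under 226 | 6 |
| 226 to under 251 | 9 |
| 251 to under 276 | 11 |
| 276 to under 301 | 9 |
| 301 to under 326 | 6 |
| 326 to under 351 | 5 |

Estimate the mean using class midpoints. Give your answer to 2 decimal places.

Midpoints: 188.5, 213.5, 238.5, 263.5, 288.5, 313.5, 338.5
Σfm = 5×188.5 + 6×213.5 + 9×238.5 + 11×263.5 + 9×288.5 + 6×313.5 + 5×338.5 = 13438.5
n = Σf = 51
Mean = 13438.5 / 51 = 263.5000

263.50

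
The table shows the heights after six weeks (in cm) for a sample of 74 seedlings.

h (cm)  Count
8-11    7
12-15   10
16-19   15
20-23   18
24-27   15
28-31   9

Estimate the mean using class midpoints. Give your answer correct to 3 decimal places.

Midpoints: 9.5, 13.5, 17.5, 21.5, 25.5, 29.5
Σfm = 7×9.5 + 10×13.5 + 15×17.5 + 18×21.5 + 15×25.5 + 9×29.5 = 1499
n = Σf = 74
Mean = 1499 / 74 = 20.2568

20.257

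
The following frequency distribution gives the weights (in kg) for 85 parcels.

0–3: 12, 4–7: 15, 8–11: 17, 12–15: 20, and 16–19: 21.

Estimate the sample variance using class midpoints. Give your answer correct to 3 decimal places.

30.624

Midpoints: 1.5, 5.5, 9.5, 13.5, 17.5
n = 85, Σfm = 899.5, mean = 10.5824
Σfm² = 12091.25
Σf(m − x̄)² = Σfm² − (Σfm)²/n = 12091.25 − 899.5²/85 = 2572.4235
Sample variance = 2572.4235 / 84 = 30.6241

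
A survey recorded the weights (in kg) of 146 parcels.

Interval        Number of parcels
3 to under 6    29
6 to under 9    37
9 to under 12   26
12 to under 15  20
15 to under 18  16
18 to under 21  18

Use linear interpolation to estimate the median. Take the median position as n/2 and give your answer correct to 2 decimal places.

Cumulative frequencies: 29, 66, 92, 112, 128, 146
n = 146; position = n/2 = 73.
This falls in the class 9 to under 12: L = 9, F = 66, f = 26, h = 3.
Median ≈ 9 + ((73 − 66) / 26) × 3 = 9.8077

9.81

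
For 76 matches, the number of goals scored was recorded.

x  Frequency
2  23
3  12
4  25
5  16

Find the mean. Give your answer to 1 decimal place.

3.4

Values: 2, 3, 4, 5
Σfx = 23×2 + 12×3 + 25×4 + 16×5 = 262
n = Σf = 76
Mean = 262 / 76 = 3.4474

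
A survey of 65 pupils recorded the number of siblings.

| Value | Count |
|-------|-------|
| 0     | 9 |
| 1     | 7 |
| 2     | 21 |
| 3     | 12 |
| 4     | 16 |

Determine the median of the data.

2

Cumulative frequencies: 9, 16, 37, 49, 65
n = 65, so the median is the value in position (n+1)/2 = 33.
Position 33 falls at value 2.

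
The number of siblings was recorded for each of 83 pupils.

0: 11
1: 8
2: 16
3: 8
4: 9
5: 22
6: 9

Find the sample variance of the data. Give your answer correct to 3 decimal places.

Values: 0, 1, 2, 3, 4, 5, 6
n = 83, Σfx = 264, mean = 3.1807
Σfx² = 1162
Σf(x − x̄)² = Σfx² − (Σfx)²/n = 1162 − 264²/83 = 322.2892
Sample variance = 322.2892 / 82 = 3.9304

3.930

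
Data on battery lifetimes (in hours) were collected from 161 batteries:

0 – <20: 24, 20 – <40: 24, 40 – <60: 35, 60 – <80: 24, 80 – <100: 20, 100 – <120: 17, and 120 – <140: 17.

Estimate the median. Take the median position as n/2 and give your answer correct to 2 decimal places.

58.57

Cumulative frequencies: 24, 48, 83, 107, 127, 144, 161
n = 161; position = n/2 = 80.5.
This falls in the class 40 – <60: L = 40, F = 48, f = 35, h = 20.
Median ≈ 40 + ((80.5 − 48) / 35) × 20 = 58.5714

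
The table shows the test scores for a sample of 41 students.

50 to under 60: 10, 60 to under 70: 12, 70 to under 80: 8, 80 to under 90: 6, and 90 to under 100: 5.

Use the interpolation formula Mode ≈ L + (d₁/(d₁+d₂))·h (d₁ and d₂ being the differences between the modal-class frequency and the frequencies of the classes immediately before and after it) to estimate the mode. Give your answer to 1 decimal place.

63.3

Modal class: 60 to under 70 (highest frequency 12).
d₁ = 12 − 10 = 2, d₂ = 12 − 8 = 4
Mode ≈ 60 + (2/(2+4)) × 10 = 60 + 3.3333 = 63.3333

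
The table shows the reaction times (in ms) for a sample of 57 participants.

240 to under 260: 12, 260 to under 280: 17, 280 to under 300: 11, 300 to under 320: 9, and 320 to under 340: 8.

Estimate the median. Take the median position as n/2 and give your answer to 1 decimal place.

Cumulative frequencies: 12, 29, 40, 49, 57
n = 57; position = n/2 = 28.5.
This falls in the class 260 to under 280: L = 260, F = 12, f = 17, h = 20.
Median ≈ 260 + ((28.5 − 12) / 17) × 20 = 279.4118

279.4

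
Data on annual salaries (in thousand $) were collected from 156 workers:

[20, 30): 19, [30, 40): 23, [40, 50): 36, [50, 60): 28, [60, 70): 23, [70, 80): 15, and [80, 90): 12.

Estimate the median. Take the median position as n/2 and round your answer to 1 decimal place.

50.0

Cumulative frequencies: 19, 42, 78, 106, 129, 144, 156
n = 156; position = n/2 = 78.
This falls in the class [40, 50): L = 40, F = 42, f = 36, h = 10.
Median ≈ 40 + ((78 − 42) / 36) × 10 = 50.0000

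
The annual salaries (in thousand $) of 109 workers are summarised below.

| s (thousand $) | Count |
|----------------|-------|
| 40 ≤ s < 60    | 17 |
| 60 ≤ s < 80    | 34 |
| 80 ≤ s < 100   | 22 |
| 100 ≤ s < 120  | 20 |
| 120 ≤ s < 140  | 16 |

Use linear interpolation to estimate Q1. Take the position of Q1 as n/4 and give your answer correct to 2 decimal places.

Cumulative frequencies: 17, 51, 73, 93, 109
n = 109; position = n/4 = 27.25.
This falls in the class 60 ≤ s < 80: L = 60, F = 17, f = 34, h = 20.
Lower quartile ≈ 60 + ((27.25 − 17) / 34) × 20 = 66.0294

66.03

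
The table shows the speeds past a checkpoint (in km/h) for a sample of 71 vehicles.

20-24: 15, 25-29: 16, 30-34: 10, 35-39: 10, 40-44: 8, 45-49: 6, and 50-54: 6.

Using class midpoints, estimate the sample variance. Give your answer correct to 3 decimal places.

Midpoints: 22, 27, 32, 37, 42, 47, 52
n = 71, Σfm = 2382, mean = 33.5493
Σfm² = 86444
Σf(m − x̄)² = Σfm² − (Σfm)²/n = 86444 − 2382²/71 = 6529.5775
Sample variance = 6529.5775 / 70 = 93.2797

93.280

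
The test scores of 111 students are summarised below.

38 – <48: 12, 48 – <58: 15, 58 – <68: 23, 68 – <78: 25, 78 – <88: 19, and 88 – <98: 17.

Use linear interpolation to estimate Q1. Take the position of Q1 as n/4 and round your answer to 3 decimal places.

58.326

Cumulative frequencies: 12, 27, 50, 75, 94, 111
n = 111; position = n/4 = 27.75.
This falls in the class 58 – <68: L = 58, F = 27, f = 23, h = 10.
Lower quartile ≈ 58 + ((27.75 − 27) / 23) × 10 = 58.3261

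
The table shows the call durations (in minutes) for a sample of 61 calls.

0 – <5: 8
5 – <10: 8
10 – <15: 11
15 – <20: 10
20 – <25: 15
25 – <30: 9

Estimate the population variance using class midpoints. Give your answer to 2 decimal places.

65.86

Midpoints: 2.5, 7.5, 12.5, 17.5, 22.5, 27.5
n = 61, Σfm = 977.5, mean = 16.0246
Σfm² = 19681.25
Σf(m − x̄)² = Σfm² − (Σfm)²/n = 19681.25 − 977.5²/61 = 4017.2131
Population variance = 4017.2131 / 61 = 65.8560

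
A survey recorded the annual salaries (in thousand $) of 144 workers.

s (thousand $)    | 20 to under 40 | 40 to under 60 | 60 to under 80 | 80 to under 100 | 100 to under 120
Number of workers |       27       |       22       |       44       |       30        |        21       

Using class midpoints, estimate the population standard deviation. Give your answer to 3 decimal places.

Midpoints: 30, 50, 70, 90, 110
n = 144, Σfm = 10000, mean = 69.4444
Σfm² = 792000
Σf(m − x̄)² = Σfm² − (Σfm)²/n = 792000 − 10000²/144 = 97555.5556
Population variance = 97555.5556 / 144 = 677.4691
Standard deviation = √677.4691 = 26.0282

26.028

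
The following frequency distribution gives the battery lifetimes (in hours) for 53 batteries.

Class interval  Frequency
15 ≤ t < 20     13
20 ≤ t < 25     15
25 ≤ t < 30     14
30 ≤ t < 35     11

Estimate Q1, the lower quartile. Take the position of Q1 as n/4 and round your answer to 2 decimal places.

Cumulative frequencies: 13, 28, 42, 53
n = 53; position = n/4 = 13.25.
This falls in the class 20 ≤ t < 25: L = 20, F = 13, f = 15, h = 5.
Lower quartile ≈ 20 + ((13.25 − 13) / 15) × 5 = 20.0833

20.08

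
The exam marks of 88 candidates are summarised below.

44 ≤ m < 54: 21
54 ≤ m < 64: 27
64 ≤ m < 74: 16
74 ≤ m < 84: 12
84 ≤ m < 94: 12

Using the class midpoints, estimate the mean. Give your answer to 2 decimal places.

Midpoints: 49, 59, 69, 79, 89
Σfm = 21×49 + 27×59 + 16×69 + 12×79 + 12×89 = 5742
n = Σf = 88
Mean = 5742 / 88 = 65.2500

65.25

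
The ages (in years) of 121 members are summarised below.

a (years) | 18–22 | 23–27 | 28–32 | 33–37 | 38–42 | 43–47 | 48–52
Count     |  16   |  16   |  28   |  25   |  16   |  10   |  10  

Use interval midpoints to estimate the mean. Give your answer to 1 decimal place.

33.3

Midpoints: 20, 25, 30, 35, 40, 45, 50
Σfm = 16×20 + 16×25 + 28×30 + 25×35 + 16×40 + 10×45 + 10×50 = 4025
n = Σf = 121
Mean = 4025 / 121 = 33.2645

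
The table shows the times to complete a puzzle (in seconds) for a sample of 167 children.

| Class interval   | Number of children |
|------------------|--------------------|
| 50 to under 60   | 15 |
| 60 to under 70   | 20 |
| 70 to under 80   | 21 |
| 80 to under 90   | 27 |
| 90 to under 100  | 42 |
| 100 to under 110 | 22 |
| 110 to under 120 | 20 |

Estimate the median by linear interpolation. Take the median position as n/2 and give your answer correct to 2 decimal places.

Cumulative frequencies: 15, 35, 56, 83, 125, 147, 167
n = 167; position = n/2 = 83.5.
This falls in the class 90 to under 100: L = 90, F = 83, f = 42, h = 10.
Median ≈ 90 + ((83.5 − 83) / 42) × 10 = 90.1190

90.12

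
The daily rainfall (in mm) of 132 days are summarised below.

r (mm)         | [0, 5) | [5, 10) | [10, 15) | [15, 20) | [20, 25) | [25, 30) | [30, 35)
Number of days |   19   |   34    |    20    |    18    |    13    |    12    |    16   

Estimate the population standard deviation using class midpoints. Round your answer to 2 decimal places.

9.78

Midpoints: 2.5, 7.5, 12.5, 17.5, 22.5, 27.5, 32.5
n = 132, Σfm = 2010, mean = 15.2273
Σfm² = 43225
Σf(m − x̄)² = Σfm² − (Σfm)²/n = 43225 − 2010²/132 = 12618.1818
Population variance = 12618.1818 / 132 = 95.5923
Standard deviation = √95.5923 = 9.7771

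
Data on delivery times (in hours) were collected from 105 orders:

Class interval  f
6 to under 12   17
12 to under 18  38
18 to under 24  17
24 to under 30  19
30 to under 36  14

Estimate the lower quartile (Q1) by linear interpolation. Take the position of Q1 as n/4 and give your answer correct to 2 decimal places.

Cumulative frequencies: 17, 55, 72, 91, 105
n = 105; position = n/4 = 26.25.
This falls in the class 12 to under 18: L = 12, F = 17, f = 38, h = 6.
Lower quartile ≈ 12 + ((26.25 − 17) / 38) × 6 = 13.4605

13.46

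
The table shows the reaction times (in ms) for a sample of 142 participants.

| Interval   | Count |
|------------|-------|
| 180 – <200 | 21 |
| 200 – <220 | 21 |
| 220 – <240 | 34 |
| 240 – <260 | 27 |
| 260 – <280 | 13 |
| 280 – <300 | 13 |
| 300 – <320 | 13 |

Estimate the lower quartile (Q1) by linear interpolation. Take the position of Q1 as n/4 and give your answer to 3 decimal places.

213.810

Cumulative frequencies: 21, 42, 76, 103, 116, 129, 142
n = 142; position = n/4 = 35.5.
This falls in the class 200 – <220: L = 200, F = 21, f = 21, h = 20.
Lower quartile ≈ 200 + ((35.5 − 21) / 21) × 20 = 213.8095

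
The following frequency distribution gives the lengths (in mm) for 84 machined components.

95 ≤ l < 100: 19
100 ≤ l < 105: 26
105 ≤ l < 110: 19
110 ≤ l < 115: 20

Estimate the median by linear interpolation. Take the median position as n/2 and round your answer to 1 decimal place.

Cumulative frequencies: 19, 45, 64, 84
n = 84; position = n/2 = 42.
This falls in the class 100 ≤ l < 105: L = 100, F = 19, f = 26, h = 5.
Median ≈ 100 + ((42 − 19) / 26) × 5 = 104.4231

104.4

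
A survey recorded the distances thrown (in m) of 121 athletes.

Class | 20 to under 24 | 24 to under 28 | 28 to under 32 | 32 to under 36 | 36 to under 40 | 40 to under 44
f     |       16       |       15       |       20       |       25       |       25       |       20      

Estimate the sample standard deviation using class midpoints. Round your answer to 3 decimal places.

6.532

Midpoints: 22, 26, 30, 34, 38, 42
n = 121, Σfm = 3982, mean = 32.9091
Σfm² = 136164
Σf(m − x̄)² = Σfm² − (Σfm)²/n = 136164 − 3982²/121 = 5120.0000
Sample variance = 5120.0000 / 120 = 42.6667
Standard deviation = √42.6667 = 6.5320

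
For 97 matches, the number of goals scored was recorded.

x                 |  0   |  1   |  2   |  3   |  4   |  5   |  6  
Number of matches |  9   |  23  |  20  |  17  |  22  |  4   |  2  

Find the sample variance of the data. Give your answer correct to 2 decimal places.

2.24

Values: 0, 1, 2, 3, 4, 5, 6
n = 97, Σfx = 234, mean = 2.4124
Σfx² = 780
Σf(x − x̄)² = Σfx² − (Σfx)²/n = 780 − 234²/97 = 215.5052
Sample variance = 215.5052 / 96 = 2.2448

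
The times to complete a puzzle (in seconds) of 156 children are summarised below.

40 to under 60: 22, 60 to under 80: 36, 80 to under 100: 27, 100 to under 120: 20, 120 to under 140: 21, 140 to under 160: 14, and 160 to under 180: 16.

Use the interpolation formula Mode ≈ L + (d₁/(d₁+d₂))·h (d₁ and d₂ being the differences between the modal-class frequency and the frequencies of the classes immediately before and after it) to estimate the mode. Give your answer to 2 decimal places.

Modal class: 60 to under 80 (highest frequency 36).
d₁ = 36 − 22 = 14, d₂ = 36 − 27 = 9
Mode ≈ 60 + (14/(14+9)) × 20 = 60 + 12.1739 = 72.1739

72.17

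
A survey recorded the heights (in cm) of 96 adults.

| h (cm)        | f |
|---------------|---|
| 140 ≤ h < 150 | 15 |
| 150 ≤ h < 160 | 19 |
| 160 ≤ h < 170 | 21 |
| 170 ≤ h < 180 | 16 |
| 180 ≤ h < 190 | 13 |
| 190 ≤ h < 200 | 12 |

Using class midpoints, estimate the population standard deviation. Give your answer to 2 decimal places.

16.02

Midpoints: 145, 155, 165, 175, 185, 195
n = 96, Σfm = 16130, mean = 168.0208
Σfm² = 2734800
Σf(m − x̄)² = Σfm² − (Σfm)²/n = 2734800 − 16130²/96 = 24623.9583
Population variance = 24623.9583 / 96 = 256.4996
Standard deviation = √256.4996 = 16.0156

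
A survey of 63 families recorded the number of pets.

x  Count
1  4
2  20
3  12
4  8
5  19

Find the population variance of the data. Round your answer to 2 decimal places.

Values: 1, 2, 3, 4, 5
n = 63, Σfx = 207, mean = 3.2857
Σfx² = 795
Σf(x − x̄)² = Σfx² − (Σfx)²/n = 795 − 207²/63 = 114.8571
Population variance = 114.8571 / 63 = 1.8231

1.82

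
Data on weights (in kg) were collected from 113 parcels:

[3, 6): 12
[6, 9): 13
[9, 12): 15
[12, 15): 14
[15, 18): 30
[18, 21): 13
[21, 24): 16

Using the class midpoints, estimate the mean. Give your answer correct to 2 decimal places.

14.22

Midpoints: 4.5, 7.5, 10.5, 13.5, 16.5, 19.5, 22.5
Σfm = 12×4.5 + 13×7.5 + 15×10.5 + 14×13.5 + 30×16.5 + 13×19.5 + 16×22.5 = 1606.5
n = Σf = 113
Mean = 1606.5 / 113 = 14.2168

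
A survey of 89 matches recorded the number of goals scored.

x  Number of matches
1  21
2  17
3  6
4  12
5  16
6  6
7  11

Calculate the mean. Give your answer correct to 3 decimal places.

3.528

Values: 1, 2, 3, 4, 5, 6, 7
Σfx = 21×1 + 17×2 + 6×3 + 12×4 + 16×5 + 6×6 + 11×7 = 314
n = Σf = 89
Mean = 314 / 89 = 3.5281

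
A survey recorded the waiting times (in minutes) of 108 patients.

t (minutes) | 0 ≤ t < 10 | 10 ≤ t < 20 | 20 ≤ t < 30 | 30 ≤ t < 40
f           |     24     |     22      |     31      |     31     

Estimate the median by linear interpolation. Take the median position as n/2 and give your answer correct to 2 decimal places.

Cumulative frequencies: 24, 46, 77, 108
n = 108; position = n/2 = 54.
This falls in the class 20 ≤ t < 30: L = 20, F = 46, f = 31, h = 10.
Median ≈ 20 + ((54 − 46) / 31) × 10 = 22.5806

22.58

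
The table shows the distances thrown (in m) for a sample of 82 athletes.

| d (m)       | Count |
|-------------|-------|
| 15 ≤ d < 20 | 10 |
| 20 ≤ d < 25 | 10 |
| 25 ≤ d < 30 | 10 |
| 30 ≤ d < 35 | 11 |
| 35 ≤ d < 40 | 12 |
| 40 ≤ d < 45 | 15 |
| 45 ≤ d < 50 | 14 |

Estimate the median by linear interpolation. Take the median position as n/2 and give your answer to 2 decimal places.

Cumulative frequencies: 10, 20, 30, 41, 53, 68, 82
n = 82; position = n/2 = 41.
This falls in the class 30 ≤ d < 35: L = 30, F = 30, f = 11, h = 5.
Median ≈ 30 + ((41 − 30) / 11) × 5 = 35.0000

35.00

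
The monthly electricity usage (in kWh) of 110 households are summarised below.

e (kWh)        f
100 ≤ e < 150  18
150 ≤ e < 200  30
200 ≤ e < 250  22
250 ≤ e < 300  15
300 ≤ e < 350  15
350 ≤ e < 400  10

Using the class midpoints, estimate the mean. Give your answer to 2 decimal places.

229.09

Midpoints: 125, 175, 225, 275, 325, 375
Σfm = 18×125 + 30×175 + 22×225 + 15×275 + 15×325 + 10×375 = 25200
n = Σf = 110
Mean = 25200 / 110 = 229.0909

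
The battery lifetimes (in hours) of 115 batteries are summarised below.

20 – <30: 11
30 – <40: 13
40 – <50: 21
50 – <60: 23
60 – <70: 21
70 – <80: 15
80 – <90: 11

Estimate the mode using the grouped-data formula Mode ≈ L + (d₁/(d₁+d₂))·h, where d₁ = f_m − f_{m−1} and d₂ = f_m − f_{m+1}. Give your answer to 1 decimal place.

Modal class: 50 – <60 (highest frequency 23).
d₁ = 23 − 21 = 2, d₂ = 23 − 21 = 2
Mode ≈ 50 + (2/(2+2)) × 10 = 50 + 5.0000 = 55.0000

55.0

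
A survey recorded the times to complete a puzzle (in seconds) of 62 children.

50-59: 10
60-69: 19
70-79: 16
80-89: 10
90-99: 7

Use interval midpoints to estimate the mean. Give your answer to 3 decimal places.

Midpoints: 54.5, 64.5, 74.5, 84.5, 94.5
Σfm = 10×54.5 + 19×64.5 + 16×74.5 + 10×84.5 + 7×94.5 = 4469
n = Σf = 62
Mean = 4469 / 62 = 72.0806

72.081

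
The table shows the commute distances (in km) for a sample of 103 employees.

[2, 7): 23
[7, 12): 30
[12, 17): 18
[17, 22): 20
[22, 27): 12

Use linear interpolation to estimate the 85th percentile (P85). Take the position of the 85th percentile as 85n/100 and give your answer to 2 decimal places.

Cumulative frequencies: 23, 53, 71, 91, 103
n = 103; position = 85n/100 = 87.55.
This falls in the class [17, 22): L = 17, F = 71, f = 20, h = 5.
85th percentile ≈ 17 + ((87.55 − 71) / 20) × 5 = 21.1375

21.14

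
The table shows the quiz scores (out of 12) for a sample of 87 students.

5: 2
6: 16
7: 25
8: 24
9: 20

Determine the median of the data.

8

Cumulative frequencies: 2, 18, 43, 67, 87
n = 87, so the median is the value in position (n+1)/2 = 44.
Position 44 falls at value 8.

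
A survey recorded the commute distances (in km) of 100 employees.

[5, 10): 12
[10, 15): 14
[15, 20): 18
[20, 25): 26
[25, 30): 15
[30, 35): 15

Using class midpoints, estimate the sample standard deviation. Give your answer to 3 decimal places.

Midpoints: 7.5, 12.5, 17.5, 22.5, 27.5, 32.5
n = 100, Σfm = 2065, mean = 20.6500
Σfm² = 48725
Σf(m − x̄)² = Σfm² − (Σfm)²/n = 48725 − 2065²/100 = 6082.7500
Sample variance = 6082.7500 / 99 = 61.4419
Standard deviation = √61.4419 = 7.8385

7.838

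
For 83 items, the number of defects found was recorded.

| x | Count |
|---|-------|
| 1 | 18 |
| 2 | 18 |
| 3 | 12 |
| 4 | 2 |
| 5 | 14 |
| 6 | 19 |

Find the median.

3

Cumulative frequencies: 18, 36, 48, 50, 64, 83
n = 83, so the median is the value in position (n+1)/2 = 42.
Position 42 falls at value 3.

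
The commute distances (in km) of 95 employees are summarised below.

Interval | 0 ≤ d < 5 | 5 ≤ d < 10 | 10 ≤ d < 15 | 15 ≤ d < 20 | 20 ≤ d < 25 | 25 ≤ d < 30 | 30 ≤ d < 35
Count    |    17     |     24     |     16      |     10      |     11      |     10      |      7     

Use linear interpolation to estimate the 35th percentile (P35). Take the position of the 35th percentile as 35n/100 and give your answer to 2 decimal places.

8.39

Cumulative frequencies: 17, 41, 57, 67, 78, 88, 95
n = 95; position = 35n/100 = 33.25.
This falls in the class 5 ≤ d < 10: L = 5, F = 17, f = 24, h = 5.
35th percentile ≈ 5 + ((33.25 − 17) / 24) × 5 = 8.3854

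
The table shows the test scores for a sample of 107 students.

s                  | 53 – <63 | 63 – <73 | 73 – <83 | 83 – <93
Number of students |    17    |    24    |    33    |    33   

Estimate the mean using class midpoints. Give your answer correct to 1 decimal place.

Midpoints: 58, 68, 78, 88
Σfm = 17×58 + 24×68 + 33×78 + 33×88 = 8096
n = Σf = 107
Mean = 8096 / 107 = 75.6636

75.7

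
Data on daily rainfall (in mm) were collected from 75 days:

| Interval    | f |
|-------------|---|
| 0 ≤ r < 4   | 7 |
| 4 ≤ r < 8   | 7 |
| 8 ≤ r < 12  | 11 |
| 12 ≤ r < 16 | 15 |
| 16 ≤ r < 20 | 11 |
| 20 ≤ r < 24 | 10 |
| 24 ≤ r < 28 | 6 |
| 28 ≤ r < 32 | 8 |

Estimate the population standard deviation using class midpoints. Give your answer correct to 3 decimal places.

8.245

Midpoints: 2, 6, 10, 14, 18, 22, 26, 30
n = 75, Σfm = 1190, mean = 15.8667
Σfm² = 23980
Σf(m − x̄)² = Σfm² − (Σfm)²/n = 23980 − 1190²/75 = 5098.6667
Population variance = 5098.6667 / 75 = 67.9822
Standard deviation = √67.9822 = 8.2451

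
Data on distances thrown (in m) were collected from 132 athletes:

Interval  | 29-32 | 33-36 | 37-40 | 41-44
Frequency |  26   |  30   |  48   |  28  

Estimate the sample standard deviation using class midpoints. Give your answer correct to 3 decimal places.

Midpoints: 30.5, 34.5, 38.5, 42.5
n = 132, Σfm = 4866, mean = 36.8636
Σfm² = 181617
Σf(m − x̄)² = Σfm² − (Σfm)²/n = 181617 − 4866²/132 = 2238.5455
Sample variance = 2238.5455 / 131 = 17.0881
Standard deviation = √17.0881 = 4.1338

4.134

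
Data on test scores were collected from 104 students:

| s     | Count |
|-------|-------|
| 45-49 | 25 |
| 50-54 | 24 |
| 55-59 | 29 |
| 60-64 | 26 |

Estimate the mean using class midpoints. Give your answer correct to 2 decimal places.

Midpoints: 47, 52, 57, 62
Σfm = 25×47 + 24×52 + 29×57 + 26×62 = 5688
n = Σf = 104
Mean = 5688 / 104 = 54.6923

54.69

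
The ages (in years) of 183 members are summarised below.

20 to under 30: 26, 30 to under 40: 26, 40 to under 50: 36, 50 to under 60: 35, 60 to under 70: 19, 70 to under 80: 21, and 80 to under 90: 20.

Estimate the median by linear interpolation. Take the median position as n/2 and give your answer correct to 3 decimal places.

51.000

Cumulative frequencies: 26, 52, 88, 123, 142, 163, 183
n = 183; position = n/2 = 91.5.
This falls in the class 50 to under 60: L = 50, F = 88, f = 35, h = 10.
Median ≈ 50 + ((91.5 − 88) / 35) × 10 = 51.0000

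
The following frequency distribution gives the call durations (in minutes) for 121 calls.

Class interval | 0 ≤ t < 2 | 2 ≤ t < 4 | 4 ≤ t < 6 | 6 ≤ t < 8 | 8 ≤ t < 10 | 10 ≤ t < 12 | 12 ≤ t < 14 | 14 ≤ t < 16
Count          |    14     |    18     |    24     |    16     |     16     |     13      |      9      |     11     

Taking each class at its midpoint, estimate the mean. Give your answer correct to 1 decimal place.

7.2

Midpoints: 1, 3, 5, 7, 9, 11, 13, 15
Σfm = 14×1 + 18×3 + 24×5 + 16×7 + 16×9 + 13×11 + 9×13 + 11×15 = 869
n = Σf = 121
Mean = 869 / 121 = 7.1818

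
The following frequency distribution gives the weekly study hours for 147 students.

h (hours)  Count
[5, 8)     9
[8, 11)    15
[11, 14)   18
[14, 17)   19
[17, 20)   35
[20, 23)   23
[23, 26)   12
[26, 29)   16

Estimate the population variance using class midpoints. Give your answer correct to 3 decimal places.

Midpoints: 6.5, 9.5, 12.5, 15.5, 18.5, 21.5, 24.5, 27.5
n = 147, Σfm = 2596.5, mean = 17.6633
Σfm² = 51024.75
Σf(m − x̄)² = Σfm² − (Σfm)²/n = 51024.75 − 2596.5²/147 = 5162.0816
Population variance = 5162.0816 / 147 = 35.1162

35.116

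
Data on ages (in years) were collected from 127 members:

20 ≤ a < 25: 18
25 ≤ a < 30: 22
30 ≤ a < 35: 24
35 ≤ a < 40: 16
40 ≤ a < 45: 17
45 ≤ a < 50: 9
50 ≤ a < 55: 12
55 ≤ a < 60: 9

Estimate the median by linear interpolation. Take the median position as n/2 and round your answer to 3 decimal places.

Cumulative frequencies: 18, 40, 64, 80, 97, 106, 118, 127
n = 127; position = n/2 = 63.5.
This falls in the class 30 ≤ a < 35: L = 30, F = 40, f = 24, h = 5.
Median ≈ 30 + ((63.5 − 40) / 24) × 5 = 34.8958

34.896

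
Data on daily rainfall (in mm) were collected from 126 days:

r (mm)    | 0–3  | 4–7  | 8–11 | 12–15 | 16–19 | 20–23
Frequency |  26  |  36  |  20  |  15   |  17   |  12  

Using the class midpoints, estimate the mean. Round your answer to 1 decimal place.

Midpoints: 1.5, 5.5, 9.5, 13.5, 17.5, 21.5
Σfm = 26×1.5 + 36×5.5 + 20×9.5 + 15×13.5 + 17×17.5 + 12×21.5 = 1185
n = Σf = 126
Mean = 1185 / 126 = 9.4048

9.4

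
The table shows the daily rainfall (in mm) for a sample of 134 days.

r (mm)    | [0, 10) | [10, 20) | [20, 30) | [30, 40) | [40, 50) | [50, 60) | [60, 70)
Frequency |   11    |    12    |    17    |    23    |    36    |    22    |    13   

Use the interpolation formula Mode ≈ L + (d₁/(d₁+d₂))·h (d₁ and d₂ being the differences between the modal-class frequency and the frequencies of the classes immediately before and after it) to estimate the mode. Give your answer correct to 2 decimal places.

44.81

Modal class: [40, 50) (highest frequency 36).
d₁ = 36 − 23 = 13, d₂ = 36 − 22 = 14
Mode ≈ 40 + (13/(13+14)) × 10 = 40 + 4.8148 = 44.8148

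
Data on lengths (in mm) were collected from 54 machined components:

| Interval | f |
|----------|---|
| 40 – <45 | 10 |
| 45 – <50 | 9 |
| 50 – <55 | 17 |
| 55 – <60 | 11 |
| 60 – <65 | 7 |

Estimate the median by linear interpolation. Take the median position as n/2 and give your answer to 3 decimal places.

Cumulative frequencies: 10, 19, 36, 47, 54
n = 54; position = n/2 = 27.
This falls in the class 50 – <55: L = 50, F = 19, f = 17, h = 5.
Median ≈ 50 + ((27 − 19) / 17) × 5 = 52.3529

52.353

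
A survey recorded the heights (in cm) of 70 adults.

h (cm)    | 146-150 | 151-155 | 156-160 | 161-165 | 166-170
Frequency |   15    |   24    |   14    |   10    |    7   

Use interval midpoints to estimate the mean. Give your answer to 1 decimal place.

155.9

Midpoints: 148, 153, 158, 163, 168
Σfm = 15×148 + 24×153 + 14×158 + 10×163 + 7×168 = 10910
n = Σf = 70
Mean = 10910 / 70 = 155.8571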